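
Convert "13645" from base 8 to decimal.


Input: "13645" in base 8
Positional expansion:
  Digit '1' (value 1) x 8^4 = 4096
  Digit '3' (value 3) x 8^3 = 1536
  Digit '6' (value 6) x 8^2 = 384
  Digit '4' (value 4) x 8^1 = 32
  Digit '5' (value 5) x 8^0 = 5
Sum = 6053

6053


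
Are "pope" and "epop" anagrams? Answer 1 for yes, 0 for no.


Strings: "pope", "epop"
Sorted first:  eopp
Sorted second: eopp
Sorted forms match => anagrams

1


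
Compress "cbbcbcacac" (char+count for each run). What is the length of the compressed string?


Input: cbbcbcacac
Runs:
  'c' x 1 => "c1"
  'b' x 2 => "b2"
  'c' x 1 => "c1"
  'b' x 1 => "b1"
  'c' x 1 => "c1"
  'a' x 1 => "a1"
  'c' x 1 => "c1"
  'a' x 1 => "a1"
  'c' x 1 => "c1"
Compressed: "c1b2c1b1c1a1c1a1c1"
Compressed length: 18

18


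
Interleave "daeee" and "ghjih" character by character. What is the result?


Interleaving "daeee" and "ghjih":
  Position 0: 'd' from first, 'g' from second => "dg"
  Position 1: 'a' from first, 'h' from second => "ah"
  Position 2: 'e' from first, 'j' from second => "ej"
  Position 3: 'e' from first, 'i' from second => "ei"
  Position 4: 'e' from first, 'h' from second => "eh"
Result: dgahejeieh

dgahejeieh


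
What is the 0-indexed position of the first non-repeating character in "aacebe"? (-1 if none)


Input: aacebe
Character frequencies:
  'a': 2
  'b': 1
  'c': 1
  'e': 2
Scanning left to right for freq == 1:
  Position 0 ('a'): freq=2, skip
  Position 1 ('a'): freq=2, skip
  Position 2 ('c'): unique! => answer = 2

2


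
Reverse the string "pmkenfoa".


Input: pmkenfoa
Reading characters right to left:
  Position 7: 'a'
  Position 6: 'o'
  Position 5: 'f'
  Position 4: 'n'
  Position 3: 'e'
  Position 2: 'k'
  Position 1: 'm'
  Position 0: 'p'
Reversed: aofnekmp

aofnekmp


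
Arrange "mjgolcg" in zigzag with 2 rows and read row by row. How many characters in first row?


Zigzag "mjgolcg" into 2 rows:
Placing characters:
  'm' => row 0
  'j' => row 1
  'g' => row 0
  'o' => row 1
  'l' => row 0
  'c' => row 1
  'g' => row 0
Rows:
  Row 0: "mglg"
  Row 1: "joc"
First row length: 4

4


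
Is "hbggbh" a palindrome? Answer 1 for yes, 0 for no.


Input: hbggbh
Reversed: hbggbh
  Compare pos 0 ('h') with pos 5 ('h'): match
  Compare pos 1 ('b') with pos 4 ('b'): match
  Compare pos 2 ('g') with pos 3 ('g'): match
Result: palindrome

1


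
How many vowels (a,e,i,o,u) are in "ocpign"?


Input: ocpign
Checking each character:
  'o' at position 0: vowel (running total: 1)
  'c' at position 1: consonant
  'p' at position 2: consonant
  'i' at position 3: vowel (running total: 2)
  'g' at position 4: consonant
  'n' at position 5: consonant
Total vowels: 2

2


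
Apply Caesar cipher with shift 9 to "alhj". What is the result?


Caesar cipher: shift "alhj" by 9
  'a' (pos 0) + 9 = pos 9 = 'j'
  'l' (pos 11) + 9 = pos 20 = 'u'
  'h' (pos 7) + 9 = pos 16 = 'q'
  'j' (pos 9) + 9 = pos 18 = 's'
Result: juqs

juqs


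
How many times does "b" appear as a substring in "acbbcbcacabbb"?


Searching for "b" in "acbbcbcacabbb"
Scanning each position:
  Position 0: "a" => no
  Position 1: "c" => no
  Position 2: "b" => MATCH
  Position 3: "b" => MATCH
  Position 4: "c" => no
  Position 5: "b" => MATCH
  Position 6: "c" => no
  Position 7: "a" => no
  Position 8: "c" => no
  Position 9: "a" => no
  Position 10: "b" => MATCH
  Position 11: "b" => MATCH
  Position 12: "b" => MATCH
Total occurrences: 6

6


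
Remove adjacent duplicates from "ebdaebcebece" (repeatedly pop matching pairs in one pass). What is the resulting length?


Input: ebdaebcebece
Stack-based adjacent duplicate removal:
  Read 'e': push. Stack: e
  Read 'b': push. Stack: eb
  Read 'd': push. Stack: ebd
  Read 'a': push. Stack: ebda
  Read 'e': push. Stack: ebdae
  Read 'b': push. Stack: ebdaeb
  Read 'c': push. Stack: ebdaebc
  Read 'e': push. Stack: ebdaebce
  Read 'b': push. Stack: ebdaebceb
  Read 'e': push. Stack: ebdaebcebe
  Read 'c': push. Stack: ebdaebcebec
  Read 'e': push. Stack: ebdaebcebece
Final stack: "ebdaebcebece" (length 12)

12


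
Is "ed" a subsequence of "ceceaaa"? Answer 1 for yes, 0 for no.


Check if "ed" is a subsequence of "ceceaaa"
Greedy scan:
  Position 0 ('c'): no match needed
  Position 1 ('e'): matches sub[0] = 'e'
  Position 2 ('c'): no match needed
  Position 3 ('e'): no match needed
  Position 4 ('a'): no match needed
  Position 5 ('a'): no match needed
  Position 6 ('a'): no match needed
Only matched 1/2 characters => not a subsequence

0


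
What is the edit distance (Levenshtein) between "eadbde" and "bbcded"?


Computing edit distance: "eadbde" -> "bbcded"
DP table:
           b    b    c    d    e    d
      0    1    2    3    4    5    6
  e   1    1    2    3    4    4    5
  a   2    2    2    3    4    5    5
  d   3    3    3    3    3    4    5
  b   4    3    3    4    4    4    5
  d   5    4    4    4    4    5    4
  e   6    5    5    5    5    4    5
Edit distance = dp[6][6] = 5

5


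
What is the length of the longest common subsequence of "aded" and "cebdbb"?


LCS of "aded" and "cebdbb"
DP table:
           c    e    b    d    b    b
      0    0    0    0    0    0    0
  a   0    0    0    0    0    0    0
  d   0    0    0    0    1    1    1
  e   0    0    1    1    1    1    1
  d   0    0    1    1    2    2    2
LCS length = dp[4][6] = 2

2


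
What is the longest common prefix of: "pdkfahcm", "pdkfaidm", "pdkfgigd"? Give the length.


Words: pdkfahcm, pdkfaidm, pdkfgigd
  Position 0: all 'p' => match
  Position 1: all 'd' => match
  Position 2: all 'k' => match
  Position 3: all 'f' => match
  Position 4: ('a', 'a', 'g') => mismatch, stop
LCP = "pdkf" (length 4)

4


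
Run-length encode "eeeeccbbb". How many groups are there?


Input: eeeeccbbb
Scanning for consecutive runs:
  Group 1: 'e' x 4 (positions 0-3)
  Group 2: 'c' x 2 (positions 4-5)
  Group 3: 'b' x 3 (positions 6-8)
Total groups: 3

3


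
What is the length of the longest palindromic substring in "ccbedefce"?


Input: "ccbedefce"
Checking substrings for palindromes:
  [3:6] "ede" (len 3) => palindrome
  [0:2] "cc" (len 2) => palindrome
Longest palindromic substring: "ede" with length 3

3


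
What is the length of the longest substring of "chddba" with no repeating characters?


Input: "chddba"
Sliding window (track last position of each char):
  Position 0 ('c'): window [0,0] length 1 -- new best
  Position 1 ('h'): window [0,1] length 2 -- new best
  Position 2 ('d'): window [0,2] length 3 -- new best
  Position 3 ('d'): repeat (last at 2), move window start to 3
  Position 3 ('d'): window [3,3] length 1
  Position 4 ('b'): window [3,4] length 2
  Position 5 ('a'): window [3,5] length 3
Longest substring with no repeats: "chd" with length 3

3


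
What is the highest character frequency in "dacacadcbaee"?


Input: dacacadcbaee
Character counts:
  'a': 4
  'b': 1
  'c': 3
  'd': 2
  'e': 2
Maximum frequency: 4

4


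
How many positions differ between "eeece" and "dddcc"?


Comparing "eeece" and "dddcc" position by position:
  Position 0: 'e' vs 'd' => DIFFER
  Position 1: 'e' vs 'd' => DIFFER
  Position 2: 'e' vs 'd' => DIFFER
  Position 3: 'c' vs 'c' => same
  Position 4: 'e' vs 'c' => DIFFER
Positions that differ: 4

4


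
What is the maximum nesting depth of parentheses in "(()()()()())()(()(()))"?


Input: "(()()()()())()(()(()))"
Tracking depth:
  Position 0 '(': depth becomes 1
  Position 1 '(': depth becomes 2
  Position 2 ')': depth becomes 1
  Position 3 '(': depth becomes 2
  Position 4 ')': depth becomes 1
  Position 5 '(': depth becomes 2
  Position 6 ')': depth becomes 1
  Position 7 '(': depth becomes 2
  Position 8 ')': depth becomes 1
  Position 9 '(': depth becomes 2
  Position 10 ')': depth becomes 1
  Position 11 ')': depth becomes 0
  Position 12 '(': depth becomes 1
  Position 13 ')': depth becomes 0
  Position 14 '(': depth becomes 1
  Position 15 '(': depth becomes 2
  Position 16 ')': depth becomes 1
  Position 17 '(': depth becomes 2
  Position 18 '(': depth becomes 3
  Position 19 ')': depth becomes 2
  Position 20 ')': depth becomes 1
  Position 21 ')': depth becomes 0
Maximum depth reached: 3

3


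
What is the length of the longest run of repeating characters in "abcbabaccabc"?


Input: "abcbabaccabc"
Scanning for longest run:
  Position 1 ('b'): new char, reset run to 1
  Position 2 ('c'): new char, reset run to 1
  Position 3 ('b'): new char, reset run to 1
  Position 4 ('a'): new char, reset run to 1
  Position 5 ('b'): new char, reset run to 1
  Position 6 ('a'): new char, reset run to 1
  Position 7 ('c'): new char, reset run to 1
  Position 8 ('c'): continues run of 'c', length=2
  Position 9 ('a'): new char, reset run to 1
  Position 10 ('b'): new char, reset run to 1
  Position 11 ('c'): new char, reset run to 1
Longest run: 'c' with length 2

2


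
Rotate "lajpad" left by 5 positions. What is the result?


Input: "lajpad", rotate left by 5
First 5 characters: "lajpa"
Remaining characters: "d"
Concatenate remaining + first: "d" + "lajpa" = "dlajpa"

dlajpa


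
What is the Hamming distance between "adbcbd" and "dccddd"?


Comparing "adbcbd" and "dccddd" position by position:
  Position 0: 'a' vs 'd' => differ
  Position 1: 'd' vs 'c' => differ
  Position 2: 'b' vs 'c' => differ
  Position 3: 'c' vs 'd' => differ
  Position 4: 'b' vs 'd' => differ
  Position 5: 'd' vs 'd' => same
Total differences (Hamming distance): 5

5


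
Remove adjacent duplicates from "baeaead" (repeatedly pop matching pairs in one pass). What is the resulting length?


Input: baeaead
Stack-based adjacent duplicate removal:
  Read 'b': push. Stack: b
  Read 'a': push. Stack: ba
  Read 'e': push. Stack: bae
  Read 'a': push. Stack: baea
  Read 'e': push. Stack: baeae
  Read 'a': push. Stack: baeaea
  Read 'd': push. Stack: baeaead
Final stack: "baeaead" (length 7)

7


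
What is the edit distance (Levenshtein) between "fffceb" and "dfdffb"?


Computing edit distance: "fffceb" -> "dfdffb"
DP table:
           d    f    d    f    f    b
      0    1    2    3    4    5    6
  f   1    1    1    2    3    4    5
  f   2    2    1    2    2    3    4
  f   3    3    2    2    2    2    3
  c   4    4    3    3    3    3    3
  e   5    5    4    4    4    4    4
  b   6    6    5    5    5    5    4
Edit distance = dp[6][6] = 4

4


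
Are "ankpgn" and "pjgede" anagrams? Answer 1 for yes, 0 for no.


Strings: "ankpgn", "pjgede"
Sorted first:  agknnp
Sorted second: deegjp
Differ at position 0: 'a' vs 'd' => not anagrams

0


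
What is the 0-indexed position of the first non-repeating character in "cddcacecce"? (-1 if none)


Input: cddcacecce
Character frequencies:
  'a': 1
  'c': 5
  'd': 2
  'e': 2
Scanning left to right for freq == 1:
  Position 0 ('c'): freq=5, skip
  Position 1 ('d'): freq=2, skip
  Position 2 ('d'): freq=2, skip
  Position 3 ('c'): freq=5, skip
  Position 4 ('a'): unique! => answer = 4

4


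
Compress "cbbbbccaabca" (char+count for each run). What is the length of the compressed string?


Input: cbbbbccaabca
Runs:
  'c' x 1 => "c1"
  'b' x 4 => "b4"
  'c' x 2 => "c2"
  'a' x 2 => "a2"
  'b' x 1 => "b1"
  'c' x 1 => "c1"
  'a' x 1 => "a1"
Compressed: "c1b4c2a2b1c1a1"
Compressed length: 14

14


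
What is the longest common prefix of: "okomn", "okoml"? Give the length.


Words: okomn, okoml
  Position 0: all 'o' => match
  Position 1: all 'k' => match
  Position 2: all 'o' => match
  Position 3: all 'm' => match
  Position 4: ('n', 'l') => mismatch, stop
LCP = "okom" (length 4)

4


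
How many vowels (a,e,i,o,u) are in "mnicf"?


Input: mnicf
Checking each character:
  'm' at position 0: consonant
  'n' at position 1: consonant
  'i' at position 2: vowel (running total: 1)
  'c' at position 3: consonant
  'f' at position 4: consonant
Total vowels: 1

1


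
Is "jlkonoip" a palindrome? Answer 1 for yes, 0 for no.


Input: jlkonoip
Reversed: pionoklj
  Compare pos 0 ('j') with pos 7 ('p'): MISMATCH
  Compare pos 1 ('l') with pos 6 ('i'): MISMATCH
  Compare pos 2 ('k') with pos 5 ('o'): MISMATCH
  Compare pos 3 ('o') with pos 4 ('n'): MISMATCH
Result: not a palindrome

0


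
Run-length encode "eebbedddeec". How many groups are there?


Input: eebbedddeec
Scanning for consecutive runs:
  Group 1: 'e' x 2 (positions 0-1)
  Group 2: 'b' x 2 (positions 2-3)
  Group 3: 'e' x 1 (positions 4-4)
  Group 4: 'd' x 3 (positions 5-7)
  Group 5: 'e' x 2 (positions 8-9)
  Group 6: 'c' x 1 (positions 10-10)
Total groups: 6

6


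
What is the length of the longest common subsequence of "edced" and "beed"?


LCS of "edced" and "beed"
DP table:
           b    e    e    d
      0    0    0    0    0
  e   0    0    1    1    1
  d   0    0    1    1    2
  c   0    0    1    1    2
  e   0    0    1    2    2
  d   0    0    1    2    3
LCS length = dp[5][4] = 3

3


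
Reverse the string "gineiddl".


Input: gineiddl
Reading characters right to left:
  Position 7: 'l'
  Position 6: 'd'
  Position 5: 'd'
  Position 4: 'i'
  Position 3: 'e'
  Position 2: 'n'
  Position 1: 'i'
  Position 0: 'g'
Reversed: lddienig

lddienig


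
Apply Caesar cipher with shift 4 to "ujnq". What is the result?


Caesar cipher: shift "ujnq" by 4
  'u' (pos 20) + 4 = pos 24 = 'y'
  'j' (pos 9) + 4 = pos 13 = 'n'
  'n' (pos 13) + 4 = pos 17 = 'r'
  'q' (pos 16) + 4 = pos 20 = 'u'
Result: ynru

ynru


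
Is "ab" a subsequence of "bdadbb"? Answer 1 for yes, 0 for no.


Check if "ab" is a subsequence of "bdadbb"
Greedy scan:
  Position 0 ('b'): no match needed
  Position 1 ('d'): no match needed
  Position 2 ('a'): matches sub[0] = 'a'
  Position 3 ('d'): no match needed
  Position 4 ('b'): matches sub[1] = 'b'
  Position 5 ('b'): no match needed
All 2 characters matched => is a subsequence

1


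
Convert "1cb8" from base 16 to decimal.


Input: "1cb8" in base 16
Positional expansion:
  Digit '1' (value 1) x 16^3 = 4096
  Digit 'c' (value 12) x 16^2 = 3072
  Digit 'b' (value 11) x 16^1 = 176
  Digit '8' (value 8) x 16^0 = 8
Sum = 7352

7352


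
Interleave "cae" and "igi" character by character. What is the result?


Interleaving "cae" and "igi":
  Position 0: 'c' from first, 'i' from second => "ci"
  Position 1: 'a' from first, 'g' from second => "ag"
  Position 2: 'e' from first, 'i' from second => "ei"
Result: ciagei

ciagei


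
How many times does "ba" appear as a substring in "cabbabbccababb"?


Searching for "ba" in "cabbabbccababb"
Scanning each position:
  Position 0: "ca" => no
  Position 1: "ab" => no
  Position 2: "bb" => no
  Position 3: "ba" => MATCH
  Position 4: "ab" => no
  Position 5: "bb" => no
  Position 6: "bc" => no
  Position 7: "cc" => no
  Position 8: "ca" => no
  Position 9: "ab" => no
  Position 10: "ba" => MATCH
  Position 11: "ab" => no
  Position 12: "bb" => no
Total occurrences: 2

2


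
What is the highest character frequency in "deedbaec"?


Input: deedbaec
Character counts:
  'a': 1
  'b': 1
  'c': 1
  'd': 2
  'e': 3
Maximum frequency: 3

3


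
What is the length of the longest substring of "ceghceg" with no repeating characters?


Input: "ceghceg"
Sliding window (track last position of each char):
  Position 0 ('c'): window [0,0] length 1 -- new best
  Position 1 ('e'): window [0,1] length 2 -- new best
  Position 2 ('g'): window [0,2] length 3 -- new best
  Position 3 ('h'): window [0,3] length 4 -- new best
  Position 4 ('c'): repeat (last at 0), move window start to 1
  Position 4 ('c'): window [1,4] length 4
  Position 5 ('e'): repeat (last at 1), move window start to 2
  Position 5 ('e'): window [2,5] length 4
  Position 6 ('g'): repeat (last at 2), move window start to 3
  Position 6 ('g'): window [3,6] length 4
Longest substring with no repeats: "cegh" with length 4

4


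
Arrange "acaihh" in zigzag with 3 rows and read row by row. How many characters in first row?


Zigzag "acaihh" into 3 rows:
Placing characters:
  'a' => row 0
  'c' => row 1
  'a' => row 2
  'i' => row 1
  'h' => row 0
  'h' => row 1
Rows:
  Row 0: "ah"
  Row 1: "cih"
  Row 2: "a"
First row length: 2

2


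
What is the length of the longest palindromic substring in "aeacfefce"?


Input: "aeacfefce"
Checking substrings for palindromes:
  [3:8] "cfefc" (len 5) => palindrome
  [0:3] "aea" (len 3) => palindrome
  [4:7] "fef" (len 3) => palindrome
Longest palindromic substring: "cfefc" with length 5

5


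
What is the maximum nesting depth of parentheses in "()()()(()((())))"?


Input: "()()()(()((())))"
Tracking depth:
  Position 0 '(': depth becomes 1
  Position 1 ')': depth becomes 0
  Position 2 '(': depth becomes 1
  Position 3 ')': depth becomes 0
  Position 4 '(': depth becomes 1
  Position 5 ')': depth becomes 0
  Position 6 '(': depth becomes 1
  Position 7 '(': depth becomes 2
  Position 8 ')': depth becomes 1
  Position 9 '(': depth becomes 2
  Position 10 '(': depth becomes 3
  Position 11 '(': depth becomes 4
  Position 12 ')': depth becomes 3
  Position 13 ')': depth becomes 2
  Position 14 ')': depth becomes 1
  Position 15 ')': depth becomes 0
Maximum depth reached: 4

4


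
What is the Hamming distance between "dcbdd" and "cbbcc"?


Comparing "dcbdd" and "cbbcc" position by position:
  Position 0: 'd' vs 'c' => differ
  Position 1: 'c' vs 'b' => differ
  Position 2: 'b' vs 'b' => same
  Position 3: 'd' vs 'c' => differ
  Position 4: 'd' vs 'c' => differ
Total differences (Hamming distance): 4

4


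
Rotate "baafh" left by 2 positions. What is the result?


Input: "baafh", rotate left by 2
First 2 characters: "ba"
Remaining characters: "afh"
Concatenate remaining + first: "afh" + "ba" = "afhba"

afhba


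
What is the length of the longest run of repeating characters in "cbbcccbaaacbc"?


Input: "cbbcccbaaacbc"
Scanning for longest run:
  Position 1 ('b'): new char, reset run to 1
  Position 2 ('b'): continues run of 'b', length=2
  Position 3 ('c'): new char, reset run to 1
  Position 4 ('c'): continues run of 'c', length=2
  Position 5 ('c'): continues run of 'c', length=3
  Position 6 ('b'): new char, reset run to 1
  Position 7 ('a'): new char, reset run to 1
  Position 8 ('a'): continues run of 'a', length=2
  Position 9 ('a'): continues run of 'a', length=3
  Position 10 ('c'): new char, reset run to 1
  Position 11 ('b'): new char, reset run to 1
  Position 12 ('c'): new char, reset run to 1
Longest run: 'c' with length 3

3


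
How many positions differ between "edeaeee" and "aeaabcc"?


Comparing "edeaeee" and "aeaabcc" position by position:
  Position 0: 'e' vs 'a' => DIFFER
  Position 1: 'd' vs 'e' => DIFFER
  Position 2: 'e' vs 'a' => DIFFER
  Position 3: 'a' vs 'a' => same
  Position 4: 'e' vs 'b' => DIFFER
  Position 5: 'e' vs 'c' => DIFFER
  Position 6: 'e' vs 'c' => DIFFER
Positions that differ: 6

6


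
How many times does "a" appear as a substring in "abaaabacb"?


Searching for "a" in "abaaabacb"
Scanning each position:
  Position 0: "a" => MATCH
  Position 1: "b" => no
  Position 2: "a" => MATCH
  Position 3: "a" => MATCH
  Position 4: "a" => MATCH
  Position 5: "b" => no
  Position 6: "a" => MATCH
  Position 7: "c" => no
  Position 8: "b" => no
Total occurrences: 5

5


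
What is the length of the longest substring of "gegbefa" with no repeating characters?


Input: "gegbefa"
Sliding window (track last position of each char):
  Position 0 ('g'): window [0,0] length 1 -- new best
  Position 1 ('e'): window [0,1] length 2 -- new best
  Position 2 ('g'): repeat (last at 0), move window start to 1
  Position 2 ('g'): window [1,2] length 2
  Position 3 ('b'): window [1,3] length 3 -- new best
  Position 4 ('e'): repeat (last at 1), move window start to 2
  Position 4 ('e'): window [2,4] length 3
  Position 5 ('f'): window [2,5] length 4 -- new best
  Position 6 ('a'): window [2,6] length 5 -- new best
Longest substring with no repeats: "gbefa" with length 5

5


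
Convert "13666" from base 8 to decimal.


Input: "13666" in base 8
Positional expansion:
  Digit '1' (value 1) x 8^4 = 4096
  Digit '3' (value 3) x 8^3 = 1536
  Digit '6' (value 6) x 8^2 = 384
  Digit '6' (value 6) x 8^1 = 48
  Digit '6' (value 6) x 8^0 = 6
Sum = 6070

6070


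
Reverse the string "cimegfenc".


Input: cimegfenc
Reading characters right to left:
  Position 8: 'c'
  Position 7: 'n'
  Position 6: 'e'
  Position 5: 'f'
  Position 4: 'g'
  Position 3: 'e'
  Position 2: 'm'
  Position 1: 'i'
  Position 0: 'c'
Reversed: cnefgemic

cnefgemic


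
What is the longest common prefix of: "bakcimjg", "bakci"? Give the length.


Words: bakcimjg, bakci
  Position 0: all 'b' => match
  Position 1: all 'a' => match
  Position 2: all 'k' => match
  Position 3: all 'c' => match
  Position 4: all 'i' => match
LCP = "bakci" (length 5)

5


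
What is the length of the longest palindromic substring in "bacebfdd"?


Input: "bacebfdd"
Checking substrings for palindromes:
  [6:8] "dd" (len 2) => palindrome
Longest palindromic substring: "dd" with length 2

2


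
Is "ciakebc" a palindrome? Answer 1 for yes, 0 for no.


Input: ciakebc
Reversed: cbekaic
  Compare pos 0 ('c') with pos 6 ('c'): match
  Compare pos 1 ('i') with pos 5 ('b'): MISMATCH
  Compare pos 2 ('a') with pos 4 ('e'): MISMATCH
Result: not a palindrome

0


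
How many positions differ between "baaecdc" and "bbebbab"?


Comparing "baaecdc" and "bbebbab" position by position:
  Position 0: 'b' vs 'b' => same
  Position 1: 'a' vs 'b' => DIFFER
  Position 2: 'a' vs 'e' => DIFFER
  Position 3: 'e' vs 'b' => DIFFER
  Position 4: 'c' vs 'b' => DIFFER
  Position 5: 'd' vs 'a' => DIFFER
  Position 6: 'c' vs 'b' => DIFFER
Positions that differ: 6

6


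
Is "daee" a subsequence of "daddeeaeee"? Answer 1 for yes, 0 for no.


Check if "daee" is a subsequence of "daddeeaeee"
Greedy scan:
  Position 0 ('d'): matches sub[0] = 'd'
  Position 1 ('a'): matches sub[1] = 'a'
  Position 2 ('d'): no match needed
  Position 3 ('d'): no match needed
  Position 4 ('e'): matches sub[2] = 'e'
  Position 5 ('e'): matches sub[3] = 'e'
  Position 6 ('a'): no match needed
  Position 7 ('e'): no match needed
  Position 8 ('e'): no match needed
  Position 9 ('e'): no match needed
All 4 characters matched => is a subsequence

1


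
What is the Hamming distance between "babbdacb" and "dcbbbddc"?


Comparing "babbdacb" and "dcbbbddc" position by position:
  Position 0: 'b' vs 'd' => differ
  Position 1: 'a' vs 'c' => differ
  Position 2: 'b' vs 'b' => same
  Position 3: 'b' vs 'b' => same
  Position 4: 'd' vs 'b' => differ
  Position 5: 'a' vs 'd' => differ
  Position 6: 'c' vs 'd' => differ
  Position 7: 'b' vs 'c' => differ
Total differences (Hamming distance): 6

6


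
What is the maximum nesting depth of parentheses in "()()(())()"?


Input: "()()(())()"
Tracking depth:
  Position 0 '(': depth becomes 1
  Position 1 ')': depth becomes 0
  Position 2 '(': depth becomes 1
  Position 3 ')': depth becomes 0
  Position 4 '(': depth becomes 1
  Position 5 '(': depth becomes 2
  Position 6 ')': depth becomes 1
  Position 7 ')': depth becomes 0
  Position 8 '(': depth becomes 1
  Position 9 ')': depth becomes 0
Maximum depth reached: 2

2


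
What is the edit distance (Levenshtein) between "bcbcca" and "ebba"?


Computing edit distance: "bcbcca" -> "ebba"
DP table:
           e    b    b    a
      0    1    2    3    4
  b   1    1    1    2    3
  c   2    2    2    2    3
  b   3    3    2    2    3
  c   4    4    3    3    3
  c   5    5    4    4    4
  a   6    6    5    5    4
Edit distance = dp[6][4] = 4

4


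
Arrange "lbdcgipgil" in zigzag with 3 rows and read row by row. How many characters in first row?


Zigzag "lbdcgipgil" into 3 rows:
Placing characters:
  'l' => row 0
  'b' => row 1
  'd' => row 2
  'c' => row 1
  'g' => row 0
  'i' => row 1
  'p' => row 2
  'g' => row 1
  'i' => row 0
  'l' => row 1
Rows:
  Row 0: "lgi"
  Row 1: "bcigl"
  Row 2: "dp"
First row length: 3

3


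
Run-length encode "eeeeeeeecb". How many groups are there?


Input: eeeeeeeecb
Scanning for consecutive runs:
  Group 1: 'e' x 8 (positions 0-7)
  Group 2: 'c' x 1 (positions 8-8)
  Group 3: 'b' x 1 (positions 9-9)
Total groups: 3

3


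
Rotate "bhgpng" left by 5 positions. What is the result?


Input: "bhgpng", rotate left by 5
First 5 characters: "bhgpn"
Remaining characters: "g"
Concatenate remaining + first: "g" + "bhgpn" = "gbhgpn"

gbhgpn


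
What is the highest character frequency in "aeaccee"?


Input: aeaccee
Character counts:
  'a': 2
  'c': 2
  'e': 3
Maximum frequency: 3

3


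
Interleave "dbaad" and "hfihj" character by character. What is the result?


Interleaving "dbaad" and "hfihj":
  Position 0: 'd' from first, 'h' from second => "dh"
  Position 1: 'b' from first, 'f' from second => "bf"
  Position 2: 'a' from first, 'i' from second => "ai"
  Position 3: 'a' from first, 'h' from second => "ah"
  Position 4: 'd' from first, 'j' from second => "dj"
Result: dhbfaiahdj

dhbfaiahdj


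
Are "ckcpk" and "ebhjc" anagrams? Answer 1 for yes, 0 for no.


Strings: "ckcpk", "ebhjc"
Sorted first:  cckkp
Sorted second: bcehj
Differ at position 0: 'c' vs 'b' => not anagrams

0


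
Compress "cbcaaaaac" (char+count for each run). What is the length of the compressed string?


Input: cbcaaaaac
Runs:
  'c' x 1 => "c1"
  'b' x 1 => "b1"
  'c' x 1 => "c1"
  'a' x 5 => "a5"
  'c' x 1 => "c1"
Compressed: "c1b1c1a5c1"
Compressed length: 10

10


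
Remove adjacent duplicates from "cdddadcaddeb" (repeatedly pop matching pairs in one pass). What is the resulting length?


Input: cdddadcaddeb
Stack-based adjacent duplicate removal:
  Read 'c': push. Stack: c
  Read 'd': push. Stack: cd
  Read 'd': matches stack top 'd' => pop. Stack: c
  Read 'd': push. Stack: cd
  Read 'a': push. Stack: cda
  Read 'd': push. Stack: cdad
  Read 'c': push. Stack: cdadc
  Read 'a': push. Stack: cdadca
  Read 'd': push. Stack: cdadcad
  Read 'd': matches stack top 'd' => pop. Stack: cdadca
  Read 'e': push. Stack: cdadcae
  Read 'b': push. Stack: cdadcaeb
Final stack: "cdadcaeb" (length 8)

8


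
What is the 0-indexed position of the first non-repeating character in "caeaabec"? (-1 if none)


Input: caeaabec
Character frequencies:
  'a': 3
  'b': 1
  'c': 2
  'e': 2
Scanning left to right for freq == 1:
  Position 0 ('c'): freq=2, skip
  Position 1 ('a'): freq=3, skip
  Position 2 ('e'): freq=2, skip
  Position 3 ('a'): freq=3, skip
  Position 4 ('a'): freq=3, skip
  Position 5 ('b'): unique! => answer = 5

5


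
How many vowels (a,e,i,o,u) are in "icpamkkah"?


Input: icpamkkah
Checking each character:
  'i' at position 0: vowel (running total: 1)
  'c' at position 1: consonant
  'p' at position 2: consonant
  'a' at position 3: vowel (running total: 2)
  'm' at position 4: consonant
  'k' at position 5: consonant
  'k' at position 6: consonant
  'a' at position 7: vowel (running total: 3)
  'h' at position 8: consonant
Total vowels: 3

3


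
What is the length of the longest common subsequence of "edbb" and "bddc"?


LCS of "edbb" and "bddc"
DP table:
           b    d    d    c
      0    0    0    0    0
  e   0    0    0    0    0
  d   0    0    1    1    1
  b   0    1    1    1    1
  b   0    1    1    1    1
LCS length = dp[4][4] = 1

1


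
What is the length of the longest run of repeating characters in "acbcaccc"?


Input: "acbcaccc"
Scanning for longest run:
  Position 1 ('c'): new char, reset run to 1
  Position 2 ('b'): new char, reset run to 1
  Position 3 ('c'): new char, reset run to 1
  Position 4 ('a'): new char, reset run to 1
  Position 5 ('c'): new char, reset run to 1
  Position 6 ('c'): continues run of 'c', length=2
  Position 7 ('c'): continues run of 'c', length=3
Longest run: 'c' with length 3

3


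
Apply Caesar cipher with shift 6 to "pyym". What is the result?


Caesar cipher: shift "pyym" by 6
  'p' (pos 15) + 6 = pos 21 = 'v'
  'y' (pos 24) + 6 = pos 4 = 'e'
  'y' (pos 24) + 6 = pos 4 = 'e'
  'm' (pos 12) + 6 = pos 18 = 's'
Result: vees

vees


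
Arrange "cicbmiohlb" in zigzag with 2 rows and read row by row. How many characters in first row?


Zigzag "cicbmiohlb" into 2 rows:
Placing characters:
  'c' => row 0
  'i' => row 1
  'c' => row 0
  'b' => row 1
  'm' => row 0
  'i' => row 1
  'o' => row 0
  'h' => row 1
  'l' => row 0
  'b' => row 1
Rows:
  Row 0: "ccmol"
  Row 1: "ibihb"
First row length: 5

5


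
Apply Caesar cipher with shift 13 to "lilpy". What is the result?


Caesar cipher: shift "lilpy" by 13
  'l' (pos 11) + 13 = pos 24 = 'y'
  'i' (pos 8) + 13 = pos 21 = 'v'
  'l' (pos 11) + 13 = pos 24 = 'y'
  'p' (pos 15) + 13 = pos 2 = 'c'
  'y' (pos 24) + 13 = pos 11 = 'l'
Result: yvycl

yvycl


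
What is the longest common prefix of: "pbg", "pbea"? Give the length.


Words: pbg, pbea
  Position 0: all 'p' => match
  Position 1: all 'b' => match
  Position 2: ('g', 'e') => mismatch, stop
LCP = "pb" (length 2)

2


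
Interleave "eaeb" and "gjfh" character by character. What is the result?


Interleaving "eaeb" and "gjfh":
  Position 0: 'e' from first, 'g' from second => "eg"
  Position 1: 'a' from first, 'j' from second => "aj"
  Position 2: 'e' from first, 'f' from second => "ef"
  Position 3: 'b' from first, 'h' from second => "bh"
Result: egajefbh

egajefbh


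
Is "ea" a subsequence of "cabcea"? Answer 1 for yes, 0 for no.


Check if "ea" is a subsequence of "cabcea"
Greedy scan:
  Position 0 ('c'): no match needed
  Position 1 ('a'): no match needed
  Position 2 ('b'): no match needed
  Position 3 ('c'): no match needed
  Position 4 ('e'): matches sub[0] = 'e'
  Position 5 ('a'): matches sub[1] = 'a'
All 2 characters matched => is a subsequence

1


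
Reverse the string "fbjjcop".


Input: fbjjcop
Reading characters right to left:
  Position 6: 'p'
  Position 5: 'o'
  Position 4: 'c'
  Position 3: 'j'
  Position 2: 'j'
  Position 1: 'b'
  Position 0: 'f'
Reversed: pocjjbf

pocjjbf


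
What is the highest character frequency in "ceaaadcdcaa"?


Input: ceaaadcdcaa
Character counts:
  'a': 5
  'c': 3
  'd': 2
  'e': 1
Maximum frequency: 5

5


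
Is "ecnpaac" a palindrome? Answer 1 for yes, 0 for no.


Input: ecnpaac
Reversed: caapnce
  Compare pos 0 ('e') with pos 6 ('c'): MISMATCH
  Compare pos 1 ('c') with pos 5 ('a'): MISMATCH
  Compare pos 2 ('n') with pos 4 ('a'): MISMATCH
Result: not a palindrome

0


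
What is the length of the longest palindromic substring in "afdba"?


Input: "afdba"
Checking substrings for palindromes:
  No multi-char palindromic substrings found
Longest palindromic substring: "a" with length 1

1


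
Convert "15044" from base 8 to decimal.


Input: "15044" in base 8
Positional expansion:
  Digit '1' (value 1) x 8^4 = 4096
  Digit '5' (value 5) x 8^3 = 2560
  Digit '0' (value 0) x 8^2 = 0
  Digit '4' (value 4) x 8^1 = 32
  Digit '4' (value 4) x 8^0 = 4
Sum = 6692

6692


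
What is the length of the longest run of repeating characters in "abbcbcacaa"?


Input: "abbcbcacaa"
Scanning for longest run:
  Position 1 ('b'): new char, reset run to 1
  Position 2 ('b'): continues run of 'b', length=2
  Position 3 ('c'): new char, reset run to 1
  Position 4 ('b'): new char, reset run to 1
  Position 5 ('c'): new char, reset run to 1
  Position 6 ('a'): new char, reset run to 1
  Position 7 ('c'): new char, reset run to 1
  Position 8 ('a'): new char, reset run to 1
  Position 9 ('a'): continues run of 'a', length=2
Longest run: 'b' with length 2

2


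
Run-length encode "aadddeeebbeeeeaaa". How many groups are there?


Input: aadddeeebbeeeeaaa
Scanning for consecutive runs:
  Group 1: 'a' x 2 (positions 0-1)
  Group 2: 'd' x 3 (positions 2-4)
  Group 3: 'e' x 3 (positions 5-7)
  Group 4: 'b' x 2 (positions 8-9)
  Group 5: 'e' x 4 (positions 10-13)
  Group 6: 'a' x 3 (positions 14-16)
Total groups: 6

6


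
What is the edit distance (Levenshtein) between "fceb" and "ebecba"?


Computing edit distance: "fceb" -> "ebecba"
DP table:
           e    b    e    c    b    a
      0    1    2    3    4    5    6
  f   1    1    2    3    4    5    6
  c   2    2    2    3    3    4    5
  e   3    2    3    2    3    4    5
  b   4    3    2    3    3    3    4
Edit distance = dp[4][6] = 4

4


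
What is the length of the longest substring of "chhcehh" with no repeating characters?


Input: "chhcehh"
Sliding window (track last position of each char):
  Position 0 ('c'): window [0,0] length 1 -- new best
  Position 1 ('h'): window [0,1] length 2 -- new best
  Position 2 ('h'): repeat (last at 1), move window start to 2
  Position 2 ('h'): window [2,2] length 1
  Position 3 ('c'): window [2,3] length 2
  Position 4 ('e'): window [2,4] length 3 -- new best
  Position 5 ('h'): repeat (last at 2), move window start to 3
  Position 5 ('h'): window [3,5] length 3
  Position 6 ('h'): repeat (last at 5), move window start to 6
  Position 6 ('h'): window [6,6] length 1
Longest substring with no repeats: "hce" with length 3

3


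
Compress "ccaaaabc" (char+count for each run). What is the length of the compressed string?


Input: ccaaaabc
Runs:
  'c' x 2 => "c2"
  'a' x 4 => "a4"
  'b' x 1 => "b1"
  'c' x 1 => "c1"
Compressed: "c2a4b1c1"
Compressed length: 8

8


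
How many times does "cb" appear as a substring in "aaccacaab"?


Searching for "cb" in "aaccacaab"
Scanning each position:
  Position 0: "aa" => no
  Position 1: "ac" => no
  Position 2: "cc" => no
  Position 3: "ca" => no
  Position 4: "ac" => no
  Position 5: "ca" => no
  Position 6: "aa" => no
  Position 7: "ab" => no
Total occurrences: 0

0


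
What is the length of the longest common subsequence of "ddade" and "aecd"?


LCS of "ddade" and "aecd"
DP table:
           a    e    c    d
      0    0    0    0    0
  d   0    0    0    0    1
  d   0    0    0    0    1
  a   0    1    1    1    1
  d   0    1    1    1    2
  e   0    1    2    2    2
LCS length = dp[5][4] = 2

2


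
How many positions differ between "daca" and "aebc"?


Comparing "daca" and "aebc" position by position:
  Position 0: 'd' vs 'a' => DIFFER
  Position 1: 'a' vs 'e' => DIFFER
  Position 2: 'c' vs 'b' => DIFFER
  Position 3: 'a' vs 'c' => DIFFER
Positions that differ: 4

4


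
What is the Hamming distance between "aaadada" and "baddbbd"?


Comparing "aaadada" and "baddbbd" position by position:
  Position 0: 'a' vs 'b' => differ
  Position 1: 'a' vs 'a' => same
  Position 2: 'a' vs 'd' => differ
  Position 3: 'd' vs 'd' => same
  Position 4: 'a' vs 'b' => differ
  Position 5: 'd' vs 'b' => differ
  Position 6: 'a' vs 'd' => differ
Total differences (Hamming distance): 5

5


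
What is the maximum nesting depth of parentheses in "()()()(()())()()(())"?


Input: "()()()(()())()()(())"
Tracking depth:
  Position 0 '(': depth becomes 1
  Position 1 ')': depth becomes 0
  Position 2 '(': depth becomes 1
  Position 3 ')': depth becomes 0
  Position 4 '(': depth becomes 1
  Position 5 ')': depth becomes 0
  Position 6 '(': depth becomes 1
  Position 7 '(': depth becomes 2
  Position 8 ')': depth becomes 1
  Position 9 '(': depth becomes 2
  Position 10 ')': depth becomes 1
  Position 11 ')': depth becomes 0
  Position 12 '(': depth becomes 1
  Position 13 ')': depth becomes 0
  Position 14 '(': depth becomes 1
  Position 15 ')': depth becomes 0
  Position 16 '(': depth becomes 1
  Position 17 '(': depth becomes 2
  Position 18 ')': depth becomes 1
  Position 19 ')': depth becomes 0
Maximum depth reached: 2

2


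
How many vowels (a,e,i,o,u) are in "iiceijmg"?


Input: iiceijmg
Checking each character:
  'i' at position 0: vowel (running total: 1)
  'i' at position 1: vowel (running total: 2)
  'c' at position 2: consonant
  'e' at position 3: vowel (running total: 3)
  'i' at position 4: vowel (running total: 4)
  'j' at position 5: consonant
  'm' at position 6: consonant
  'g' at position 7: consonant
Total vowels: 4

4


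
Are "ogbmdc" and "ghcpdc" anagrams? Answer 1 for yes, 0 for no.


Strings: "ogbmdc", "ghcpdc"
Sorted first:  bcdgmo
Sorted second: ccdghp
Differ at position 0: 'b' vs 'c' => not anagrams

0


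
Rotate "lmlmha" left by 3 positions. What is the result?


Input: "lmlmha", rotate left by 3
First 3 characters: "lml"
Remaining characters: "mha"
Concatenate remaining + first: "mha" + "lml" = "mhalml"

mhalml


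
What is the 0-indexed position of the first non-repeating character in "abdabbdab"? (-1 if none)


Input: abdabbdab
Character frequencies:
  'a': 3
  'b': 4
  'd': 2
Scanning left to right for freq == 1:
  Position 0 ('a'): freq=3, skip
  Position 1 ('b'): freq=4, skip
  Position 2 ('d'): freq=2, skip
  Position 3 ('a'): freq=3, skip
  Position 4 ('b'): freq=4, skip
  Position 5 ('b'): freq=4, skip
  Position 6 ('d'): freq=2, skip
  Position 7 ('a'): freq=3, skip
  Position 8 ('b'): freq=4, skip
  No unique character found => answer = -1

-1


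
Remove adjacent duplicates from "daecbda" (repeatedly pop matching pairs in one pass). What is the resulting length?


Input: daecbda
Stack-based adjacent duplicate removal:
  Read 'd': push. Stack: d
  Read 'a': push. Stack: da
  Read 'e': push. Stack: dae
  Read 'c': push. Stack: daec
  Read 'b': push. Stack: daecb
  Read 'd': push. Stack: daecbd
  Read 'a': push. Stack: daecbda
Final stack: "daecbda" (length 7)

7


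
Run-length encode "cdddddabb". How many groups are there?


Input: cdddddabb
Scanning for consecutive runs:
  Group 1: 'c' x 1 (positions 0-0)
  Group 2: 'd' x 5 (positions 1-5)
  Group 3: 'a' x 1 (positions 6-6)
  Group 4: 'b' x 2 (positions 7-8)
Total groups: 4

4


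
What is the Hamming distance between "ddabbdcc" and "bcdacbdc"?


Comparing "ddabbdcc" and "bcdacbdc" position by position:
  Position 0: 'd' vs 'b' => differ
  Position 1: 'd' vs 'c' => differ
  Position 2: 'a' vs 'd' => differ
  Position 3: 'b' vs 'a' => differ
  Position 4: 'b' vs 'c' => differ
  Position 5: 'd' vs 'b' => differ
  Position 6: 'c' vs 'd' => differ
  Position 7: 'c' vs 'c' => same
Total differences (Hamming distance): 7

7


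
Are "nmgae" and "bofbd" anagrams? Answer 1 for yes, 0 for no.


Strings: "nmgae", "bofbd"
Sorted first:  aegmn
Sorted second: bbdfo
Differ at position 0: 'a' vs 'b' => not anagrams

0


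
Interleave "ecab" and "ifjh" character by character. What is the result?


Interleaving "ecab" and "ifjh":
  Position 0: 'e' from first, 'i' from second => "ei"
  Position 1: 'c' from first, 'f' from second => "cf"
  Position 2: 'a' from first, 'j' from second => "aj"
  Position 3: 'b' from first, 'h' from second => "bh"
Result: eicfajbh

eicfajbh


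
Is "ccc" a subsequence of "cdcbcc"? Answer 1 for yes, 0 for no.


Check if "ccc" is a subsequence of "cdcbcc"
Greedy scan:
  Position 0 ('c'): matches sub[0] = 'c'
  Position 1 ('d'): no match needed
  Position 2 ('c'): matches sub[1] = 'c'
  Position 3 ('b'): no match needed
  Position 4 ('c'): matches sub[2] = 'c'
  Position 5 ('c'): no match needed
All 3 characters matched => is a subsequence

1


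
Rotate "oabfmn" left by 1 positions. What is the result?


Input: "oabfmn", rotate left by 1
First 1 characters: "o"
Remaining characters: "abfmn"
Concatenate remaining + first: "abfmn" + "o" = "abfmno"

abfmno


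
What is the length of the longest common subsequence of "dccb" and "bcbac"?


LCS of "dccb" and "bcbac"
DP table:
           b    c    b    a    c
      0    0    0    0    0    0
  d   0    0    0    0    0    0
  c   0    0    1    1    1    1
  c   0    0    1    1    1    2
  b   0    1    1    2    2    2
LCS length = dp[4][5] = 2

2


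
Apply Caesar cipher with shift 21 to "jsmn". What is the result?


Caesar cipher: shift "jsmn" by 21
  'j' (pos 9) + 21 = pos 4 = 'e'
  's' (pos 18) + 21 = pos 13 = 'n'
  'm' (pos 12) + 21 = pos 7 = 'h'
  'n' (pos 13) + 21 = pos 8 = 'i'
Result: enhi

enhi


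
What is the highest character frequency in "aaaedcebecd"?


Input: aaaedcebecd
Character counts:
  'a': 3
  'b': 1
  'c': 2
  'd': 2
  'e': 3
Maximum frequency: 3

3
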